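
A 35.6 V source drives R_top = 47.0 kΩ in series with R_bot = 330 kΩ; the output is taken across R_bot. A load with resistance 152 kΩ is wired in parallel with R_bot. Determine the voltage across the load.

V_out ≈ 24.5 V

The load sits in parallel with R_bot: R_bot‖R_L = (330 × 152) / (330 + 152) = 104.1 kΩ.
V_out = 35.6 × 104.1 / (47.0 + 104.1) = 35.6 × 104.1/151.1 = 24.5 V.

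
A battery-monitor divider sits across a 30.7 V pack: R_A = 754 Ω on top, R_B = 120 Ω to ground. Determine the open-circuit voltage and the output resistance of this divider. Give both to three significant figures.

V_th is the open-circuit tap voltage: 30.7 × 120/(754 + 120) = 4.22 V.
With the supply zeroed, R_A and R_B appear in parallel from the tap: R_th = R_A‖R_B = (754 × 120)/874.0 = 104 Ω.

V_th = 4.22 V, R_th = 104 Ω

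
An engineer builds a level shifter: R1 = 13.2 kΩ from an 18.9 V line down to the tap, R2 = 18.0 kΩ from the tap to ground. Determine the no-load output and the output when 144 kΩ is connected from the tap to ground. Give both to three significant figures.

Open-circuit: V = 18.9 × 18.0/(13.2 + 18.0) = 10.9 V.
With the load, R2 becomes R2‖R_L = 16.00 kΩ, so V = 18.9 × 16.00/29.20 = 10.4 V.

Unloaded: 10.9 V; loaded: 10.4 V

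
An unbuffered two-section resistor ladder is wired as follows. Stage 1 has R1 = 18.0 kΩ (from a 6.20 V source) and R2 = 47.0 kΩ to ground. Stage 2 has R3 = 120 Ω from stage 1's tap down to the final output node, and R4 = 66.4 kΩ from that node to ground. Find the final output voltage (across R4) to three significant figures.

Stage 2 presents R3+R4 = 66520 Ω as a load on stage 1's tap.
Stage 1's lower leg becomes R2‖(R3+R4) = 27540 Ω, so V_mid = 6.20 × 27540/45540 = 3.749 V.
Stage 2 is itself unloaded: V_out = V_mid × R4/(R3+R4) = 3.749 × 66400/66520 = 3.74 V.

V_out ≈ 3.74 V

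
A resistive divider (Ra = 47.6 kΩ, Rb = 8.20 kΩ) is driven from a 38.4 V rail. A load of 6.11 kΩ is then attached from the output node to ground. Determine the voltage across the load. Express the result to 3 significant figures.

V_out ≈ 2.63 V

The load sits in parallel with Rb: Rb‖R_L = (8.20 × 6.11) / (8.20 + 6.11) = 3.501 kΩ.
V_out = 38.4 × 3.501 / (47.6 + 3.501) = 38.4 × 3.501/51.10 = 2.63 V.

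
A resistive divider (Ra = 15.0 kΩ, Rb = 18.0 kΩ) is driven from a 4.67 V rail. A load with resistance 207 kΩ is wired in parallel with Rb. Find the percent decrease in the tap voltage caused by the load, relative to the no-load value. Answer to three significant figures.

The divider's output (Thévenin) resistance is Ra‖Rb = 8.182 kΩ.
Fractional drop under load = R_th/(R_th + R_L) = 8.182 / (8.182 + 207) = 0.03802.
So the output falls by 3.80 %.

3.80 %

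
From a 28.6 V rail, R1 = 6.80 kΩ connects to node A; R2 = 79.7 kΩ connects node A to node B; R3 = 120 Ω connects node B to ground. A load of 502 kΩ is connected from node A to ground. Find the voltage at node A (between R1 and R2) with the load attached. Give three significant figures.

V ≈ 26.0 V

Below node A the series string R2+R3 = 79820 Ω sits in parallel with the 502000 Ω load: 68870 Ω.
V_A = 28.6 × 68870/(6800 + 68870) = 26.0 V.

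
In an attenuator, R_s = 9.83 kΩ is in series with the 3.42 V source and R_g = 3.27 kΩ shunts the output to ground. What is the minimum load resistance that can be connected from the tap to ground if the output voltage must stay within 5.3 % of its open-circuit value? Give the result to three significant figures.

Output resistance R_th = R_s‖R_g = (9.83 × 3.27)/13.10 = 2.454 kΩ.
The fractional drop is R_th/(R_th + R_L); requiring this ≤ 0.0530 gives R_L ≥ R_th(1/0.0530 − 1) = 2.454 × 17.87 = 43.8 kΩ.

R_L(min) ≈ 43.8 kΩ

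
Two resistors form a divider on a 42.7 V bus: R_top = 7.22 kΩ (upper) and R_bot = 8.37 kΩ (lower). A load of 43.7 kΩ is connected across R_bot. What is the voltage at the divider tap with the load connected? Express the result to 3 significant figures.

The load sits in parallel with R_bot: R_bot‖R_L = (8.37 × 43.7) / (8.37 + 43.7) = 7.025 kΩ.
V_out = 42.7 × 7.025 / (7.22 + 7.025) = 42.7 × 7.025/14.24 = 21.1 V.
(Unloaded it would have been 22.9 V.)

V_out ≈ 21.1 V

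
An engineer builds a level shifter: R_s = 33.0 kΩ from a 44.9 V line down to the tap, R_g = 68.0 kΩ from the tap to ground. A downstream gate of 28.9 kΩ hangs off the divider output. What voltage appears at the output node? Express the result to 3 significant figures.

The load sits in parallel with R_g: R_g‖R_L = (68.0 × 28.9) / (68.0 + 28.9) = 20.28 kΩ.
V_out = 44.9 × 20.28 / (33.0 + 20.28) = 44.9 × 20.28/53.28 = 17.1 V.

V_out ≈ 17.1 V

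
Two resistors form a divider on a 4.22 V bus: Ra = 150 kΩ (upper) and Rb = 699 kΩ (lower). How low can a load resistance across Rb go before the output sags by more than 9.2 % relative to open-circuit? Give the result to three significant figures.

R_L(min) ≈ 1.22 MΩ

Output resistance R_th = Ra‖Rb = (150 × 699)/849.0 = 123.5 kΩ.
The fractional drop is R_th/(R_th + R_L); requiring this ≤ 0.0920 gives R_L ≥ R_th(1/0.0920 − 1) = 123.5 × 9.870 = 1.22 MΩ.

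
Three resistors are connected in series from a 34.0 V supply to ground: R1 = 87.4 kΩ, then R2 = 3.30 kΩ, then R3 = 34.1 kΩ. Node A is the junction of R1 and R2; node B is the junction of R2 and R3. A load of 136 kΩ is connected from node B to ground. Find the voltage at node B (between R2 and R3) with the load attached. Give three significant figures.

V ≈ 7.86 V

At node B, R3 is in parallel with the load: R3‖R_L = 27.26 kΩ.
Below node A the resistance is R2 + (R3‖R_L) = 30.56 kΩ, so V_A = 34.0 × 30.56/118.0 = 8.809 V.
Then V_B = V_A × (R3‖R_L)/(R2 + R3‖R_L) = 8.809 × 27.26/30.56 = 7.86 V.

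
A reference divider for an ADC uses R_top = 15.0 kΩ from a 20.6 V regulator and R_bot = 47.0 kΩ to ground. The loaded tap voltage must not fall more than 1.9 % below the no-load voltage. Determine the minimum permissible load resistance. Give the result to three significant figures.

Output resistance R_th = R_top‖R_bot = (15.0 × 47.0)/62.00 = 11.37 kΩ.
The fractional drop is R_th/(R_th + R_L); requiring this ≤ 0.0190 gives R_L ≥ R_th(1/0.0190 − 1) = 11.37 × 51.63 = 587 kΩ.

R_L(min) ≈ 587 kΩ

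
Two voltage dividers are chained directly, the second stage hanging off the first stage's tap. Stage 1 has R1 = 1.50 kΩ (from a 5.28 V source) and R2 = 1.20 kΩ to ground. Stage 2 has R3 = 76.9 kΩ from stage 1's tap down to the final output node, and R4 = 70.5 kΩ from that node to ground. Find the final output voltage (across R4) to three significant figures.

Stage 2 presents R3+R4 = 147.4 kΩ as a load on stage 1's tap.
Stage 1's lower leg becomes R2‖(R3+R4) = 1.190 kΩ, so V_mid = 5.28 × 1.190/2.690 = 2.336 V.
Stage 2 is itself unloaded: V_out = V_mid × R4/(R3+R4) = 2.336 × 70.5/147.4 = 1.12 V.

V_out ≈ 1.12 V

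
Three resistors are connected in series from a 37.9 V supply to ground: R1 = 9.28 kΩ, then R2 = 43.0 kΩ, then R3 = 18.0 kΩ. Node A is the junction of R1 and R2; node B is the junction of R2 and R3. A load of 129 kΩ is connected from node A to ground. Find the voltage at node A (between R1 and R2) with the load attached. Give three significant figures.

V ≈ 31.0 V

Below node A the series string R2+R3 = 61.00 kΩ sits in parallel with the 129 kΩ load: 41.42 kΩ.
V_A = 37.9 × 41.42/(9.28 + 41.42) = 31.0 V.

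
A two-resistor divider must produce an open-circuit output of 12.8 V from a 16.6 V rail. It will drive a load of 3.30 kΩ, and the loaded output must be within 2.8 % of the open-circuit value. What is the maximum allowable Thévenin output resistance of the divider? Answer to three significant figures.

Loading drop = R_th/(R_th + R_L) ≤ 0.0280, so R_th ≤ R_L · ε/(1−ε) = 3.30 kΩ × 0.0280/0.9720 = 95.1 Ω.

R_th ≤ 95.1 Ω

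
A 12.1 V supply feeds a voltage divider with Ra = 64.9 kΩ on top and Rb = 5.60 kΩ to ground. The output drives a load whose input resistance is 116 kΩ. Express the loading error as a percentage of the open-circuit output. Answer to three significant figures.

4.26 %

The divider's output (Thévenin) resistance is Ra‖Rb = 5.155 kΩ.
Fractional drop under load = R_th/(R_th + R_L) = 5.155 / (5.155 + 116) = 0.04255.
So the output falls by 4.26 %.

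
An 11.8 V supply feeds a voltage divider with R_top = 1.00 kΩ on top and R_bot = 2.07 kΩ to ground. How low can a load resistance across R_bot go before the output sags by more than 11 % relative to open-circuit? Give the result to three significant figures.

Output resistance R_th = R_top‖R_bot = (1000 × 2070)/3070 = 674.3 Ω.
The fractional drop is R_th/(R_th + R_L); requiring this ≤ 0.110 gives R_L ≥ R_th(1/0.110 − 1) = 674.3 × 8.091 = 5.46 kΩ.

R_L(min) ≈ 5.46 kΩ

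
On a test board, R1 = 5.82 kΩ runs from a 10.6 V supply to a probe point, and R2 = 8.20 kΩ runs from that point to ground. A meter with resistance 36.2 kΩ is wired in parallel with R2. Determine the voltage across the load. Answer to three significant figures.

The load sits in parallel with R2: R2‖R_L = (8.20 × 36.2) / (8.20 + 36.2) = 6.686 kΩ.
V_out = 10.6 × 6.686 / (5.82 + 6.686) = 10.6 × 6.686/12.51 = 5.67 V.

V_out ≈ 5.67 V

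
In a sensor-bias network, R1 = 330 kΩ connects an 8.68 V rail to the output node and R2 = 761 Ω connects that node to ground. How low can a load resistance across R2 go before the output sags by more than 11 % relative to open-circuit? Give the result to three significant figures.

R_L(min) ≈ 6.14 kΩ

Output resistance R_th = R1‖R2 = (330000 × 761)/330800 = 759.2 Ω.
The fractional drop is R_th/(R_th + R_L); requiring this ≤ 0.110 gives R_L ≥ R_th(1/0.110 − 1) = 759.2 × 8.091 = 6.14 kΩ.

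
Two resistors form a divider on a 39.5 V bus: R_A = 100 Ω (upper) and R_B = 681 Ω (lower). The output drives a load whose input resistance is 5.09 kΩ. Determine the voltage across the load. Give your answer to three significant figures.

The load sits in parallel with R_B: R_B‖R_L = (681 × 5090) / (681 + 5090) = 600.6 Ω.
V_out = 39.5 × 600.6 / (100 + 600.6) = 39.5 × 600.6/700.6 = 33.9 V.

V_out ≈ 33.9 V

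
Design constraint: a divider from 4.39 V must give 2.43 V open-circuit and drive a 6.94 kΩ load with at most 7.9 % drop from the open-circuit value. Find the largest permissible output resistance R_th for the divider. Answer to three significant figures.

R_th ≤ 595 Ω

Loading drop = R_th/(R_th + R_L) ≤ 0.0790, so R_th ≤ R_L · ε/(1−ε) = 6.94 kΩ × 0.0790/0.9210 = 595 Ω.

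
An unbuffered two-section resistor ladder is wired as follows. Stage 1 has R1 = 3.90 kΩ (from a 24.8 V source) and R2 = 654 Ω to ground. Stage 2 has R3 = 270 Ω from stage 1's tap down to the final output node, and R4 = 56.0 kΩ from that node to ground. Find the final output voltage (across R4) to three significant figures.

Stage 2 presents R3+R4 = 56270 Ω as a load on stage 1's tap.
Stage 1's lower leg becomes R2‖(R3+R4) = 646.5 Ω, so V_mid = 24.8 × 646.5/4546 = 3.526 V.
Stage 2 is itself unloaded: V_out = V_mid × R4/(R3+R4) = 3.526 × 56000/56270 = 3.51 V.

V_out ≈ 3.51 V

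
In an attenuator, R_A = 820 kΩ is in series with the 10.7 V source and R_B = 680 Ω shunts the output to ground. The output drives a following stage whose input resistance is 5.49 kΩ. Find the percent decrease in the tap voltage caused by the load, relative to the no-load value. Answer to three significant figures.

Unloaded V = 10.7 × 680/820700 = 0.0088658 V.
Loaded: R_B‖R_L = 605.1 Ω, giving V = 10.7 × 605.1/820600 = 0.0078894 V.
Drop = (0.0088658 − 0.0078894) / 0.0088658 = 11.0 %.

11.0 %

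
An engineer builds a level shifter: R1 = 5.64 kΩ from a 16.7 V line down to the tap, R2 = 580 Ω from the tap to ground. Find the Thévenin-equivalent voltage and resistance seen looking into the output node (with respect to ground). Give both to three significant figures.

V_th is the open-circuit tap voltage: 16.7 × 580/(5640 + 580) = 1.56 V.
With the supply zeroed, R1 and R2 appear in parallel from the tap: R_th = R1‖R2 = (5640 × 580)/6220 = 526 Ω.

V_th = 1.56 V, R_th = 526 Ω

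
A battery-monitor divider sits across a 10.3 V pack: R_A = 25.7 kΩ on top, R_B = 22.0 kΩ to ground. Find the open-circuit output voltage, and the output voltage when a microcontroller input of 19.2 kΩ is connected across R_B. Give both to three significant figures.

Unloaded: 4.75 V; loaded: 2.94 V

Open-circuit: V = 10.3 × 22.0/(25.7 + 22.0) = 4.75 V.
With the load, R_B becomes R_B‖R_L = 10.25 kΩ, so V = 10.3 × 10.25/35.95 = 2.94 V.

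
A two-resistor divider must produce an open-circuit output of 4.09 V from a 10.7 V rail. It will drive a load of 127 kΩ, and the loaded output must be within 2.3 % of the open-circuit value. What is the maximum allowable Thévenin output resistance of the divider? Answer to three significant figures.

R_th ≤ 2.99 kΩ

Loading drop = R_th/(R_th + R_L) ≤ 0.0230, so R_th ≤ R_L · ε/(1−ε) = 127 kΩ × 0.0230/0.9770 = 2.99 kΩ.
(Any R1, R2 with R2/(R1+R2) = 0.382 and R1‖R2 ≤ 2.99 kΩ will meet the spec.)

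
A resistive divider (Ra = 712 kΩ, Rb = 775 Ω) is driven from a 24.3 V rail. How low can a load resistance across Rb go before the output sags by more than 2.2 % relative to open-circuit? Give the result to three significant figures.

R_L(min) ≈ 34.4 kΩ

Output resistance R_th = Ra‖Rb = (712000 × 775)/712800 = 774.2 Ω.
The fractional drop is R_th/(R_th + R_L); requiring this ≤ 0.0220 gives R_L ≥ R_th(1/0.0220 − 1) = 774.2 × 44.45 = 34.4 kΩ.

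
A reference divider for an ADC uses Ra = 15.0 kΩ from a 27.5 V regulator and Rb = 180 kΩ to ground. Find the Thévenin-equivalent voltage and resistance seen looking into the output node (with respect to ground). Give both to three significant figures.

V_th = 25.4 V, R_th = 13.8 kΩ

V_th is the open-circuit tap voltage: 27.5 × 180/(15.0 + 180) = 25.4 V.
With the supply zeroed, Ra and Rb appear in parallel from the tap: R_th = Ra‖Rb = (15.0 × 180)/195.0 = 13.8 kΩ.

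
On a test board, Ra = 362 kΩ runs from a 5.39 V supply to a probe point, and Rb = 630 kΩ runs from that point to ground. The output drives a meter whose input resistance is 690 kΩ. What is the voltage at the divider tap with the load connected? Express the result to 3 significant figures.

The load sits in parallel with Rb: Rb‖R_L = (630 × 690) / (630 + 690) = 329.3 kΩ.
V_out = 5.39 × 329.3 / (362 + 329.3) = 5.39 × 329.3/691.3 = 2.57 V.

V_out ≈ 2.57 V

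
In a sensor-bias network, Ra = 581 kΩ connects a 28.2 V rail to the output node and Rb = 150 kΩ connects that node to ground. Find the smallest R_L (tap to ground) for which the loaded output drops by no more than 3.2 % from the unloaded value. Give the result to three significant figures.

R_L(min) ≈ 3.61 MΩ

Output resistance R_th = Ra‖Rb = (581 × 150)/731.0 = 119.2 kΩ.
The fractional drop is R_th/(R_th + R_L); requiring this ≤ 0.0320 gives R_L ≥ R_th(1/0.0320 − 1) = 119.2 × 30.25 = 3.61 MΩ.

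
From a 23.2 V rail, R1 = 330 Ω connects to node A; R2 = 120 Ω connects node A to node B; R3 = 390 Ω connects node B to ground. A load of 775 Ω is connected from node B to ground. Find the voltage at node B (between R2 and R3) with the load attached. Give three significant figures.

At node B, R3 is in parallel with the load: R3‖R_L = 259.4 Ω.
Below node A the resistance is R2 + (R3‖R_L) = 379.4 Ω, so V_A = 23.2 × 379.4/709.4 = 12.41 V.
Then V_B = V_A × (R3‖R_L)/(R2 + R3‖R_L) = 12.41 × 259.4/379.4 = 8.48 V.

V ≈ 8.48 V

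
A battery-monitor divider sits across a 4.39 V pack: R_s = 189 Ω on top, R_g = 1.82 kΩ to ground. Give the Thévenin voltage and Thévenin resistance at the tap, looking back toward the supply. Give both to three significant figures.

V_th is the open-circuit tap voltage: 4.39 × 1820/(189 + 1820) = 3.98 V.
With the supply zeroed, R_s and R_g appear in parallel from the tap: R_th = R_s‖R_g = (189 × 1820)/2009 = 171 Ω.

V_th = 3.98 V, R_th = 171 Ω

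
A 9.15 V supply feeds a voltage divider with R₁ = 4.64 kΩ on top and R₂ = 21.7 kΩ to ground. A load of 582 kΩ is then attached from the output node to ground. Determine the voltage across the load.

The load sits in parallel with R₂: R₂‖R_L = (21.7 × 582) / (21.7 + 582) = 20.92 kΩ.
V_out = 9.15 × 20.92 / (4.64 + 20.92) = 9.15 × 20.92/25.56 = 7.49 V.

V_out ≈ 7.49 V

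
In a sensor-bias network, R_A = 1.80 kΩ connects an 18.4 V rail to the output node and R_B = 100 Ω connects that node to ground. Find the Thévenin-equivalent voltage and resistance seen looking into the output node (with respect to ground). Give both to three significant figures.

V_th = 0.968 V, R_th = 94.7 Ω

V_th is the open-circuit tap voltage: 18.4 × 100/(1800 + 100) = 0.968 V.
With the supply zeroed, R_A and R_B appear in parallel from the tap: R_th = R_A‖R_B = (1800 × 100)/1900 = 94.7 Ω.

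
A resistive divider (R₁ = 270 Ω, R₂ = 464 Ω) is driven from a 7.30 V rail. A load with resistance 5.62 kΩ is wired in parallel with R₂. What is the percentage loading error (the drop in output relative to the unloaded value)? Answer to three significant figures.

The divider's output (Thévenin) resistance is R₁‖R₂ = 170.7 Ω.
Fractional drop under load = R_th/(R_th + R_L) = 170.7 / (170.7 + 5620) = 0.02948.
So the output falls by 2.95 %.

2.95 %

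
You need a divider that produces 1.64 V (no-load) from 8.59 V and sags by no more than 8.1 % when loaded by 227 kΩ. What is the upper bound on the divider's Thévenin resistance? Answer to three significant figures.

R_th ≤ 20.0 kΩ

Loading drop = R_th/(R_th + R_L) ≤ 0.0810, so R_th ≤ R_L · ε/(1−ε) = 227 kΩ × 0.0810/0.9190 = 20.0 kΩ.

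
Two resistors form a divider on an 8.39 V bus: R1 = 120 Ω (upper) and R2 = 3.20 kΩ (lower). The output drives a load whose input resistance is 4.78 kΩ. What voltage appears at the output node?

The load sits in parallel with R2: R2‖R_L = (3200 × 4780) / (3200 + 4780) = 1917 Ω.
V_out = 8.39 × 1917 / (120 + 1917) = 8.39 × 1917/2037 = 7.90 V.
(Unloaded it would have been 8.09 V.)

V_out ≈ 7.90 V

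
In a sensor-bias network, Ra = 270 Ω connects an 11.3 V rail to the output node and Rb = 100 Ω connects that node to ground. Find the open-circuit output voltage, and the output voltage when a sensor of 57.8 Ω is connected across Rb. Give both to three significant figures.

Open-circuit: V = 11.3 × 100/(270 + 100) = 3.05 V.
With the load, Rb becomes Rb‖R_L = 36.63 Ω, so V = 11.3 × 36.63/306.6 = 1.35 V.

Unloaded: 3.05 V; loaded: 1.35 V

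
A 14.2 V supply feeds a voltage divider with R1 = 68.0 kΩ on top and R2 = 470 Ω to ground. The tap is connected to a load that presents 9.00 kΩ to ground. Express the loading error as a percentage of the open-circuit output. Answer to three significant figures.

4.93 %

The divider's output (Thévenin) resistance is R1‖R2 = 466.8 Ω.
Fractional drop under load = R_th/(R_th + R_L) = 466.8 / (466.8 + 9000) = 0.04931.
So the output falls by 4.93 %.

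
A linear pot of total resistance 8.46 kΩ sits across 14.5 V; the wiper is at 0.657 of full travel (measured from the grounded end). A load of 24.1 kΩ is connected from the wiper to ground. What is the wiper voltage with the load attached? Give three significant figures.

The wiper splits the pot into (1−α)R = 2.902 kΩ above and αR = 5.558 kΩ below.
Lower section ‖ load = 4.517 kΩ.
V_wiper = 14.5 × 4.517/(2.902 + 4.517) = 8.83 V.

V ≈ 8.83 V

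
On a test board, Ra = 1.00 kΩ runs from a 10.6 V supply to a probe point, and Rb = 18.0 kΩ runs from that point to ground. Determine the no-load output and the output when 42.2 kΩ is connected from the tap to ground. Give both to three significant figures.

Open-circuit: V = 10.6 × 18.0/(1.00 + 18.0) = 10.0 V.
With the load, Rb becomes Rb‖R_L = 12.62 kΩ, so V = 10.6 × 12.62/13.62 = 9.82 V.

Unloaded: 10.0 V; loaded: 9.82 V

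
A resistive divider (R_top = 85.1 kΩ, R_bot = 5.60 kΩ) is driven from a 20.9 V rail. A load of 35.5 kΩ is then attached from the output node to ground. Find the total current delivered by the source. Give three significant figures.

I ≈ 0.232 mA

R_bot‖R_L = 4.837 kΩ, so the source sees R_top + R_bot‖R_L = 89.94 kΩ.
I = 20.9 V / 89.94 kΩ = 0.232 mA.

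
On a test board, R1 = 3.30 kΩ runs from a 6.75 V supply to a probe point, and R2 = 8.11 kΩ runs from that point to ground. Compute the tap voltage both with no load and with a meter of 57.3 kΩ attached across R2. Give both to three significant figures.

Open-circuit: V = 6.75 × 8.11/(3.30 + 8.11) = 4.80 V.
With the load, R2 becomes R2‖R_L = 7.104 kΩ, so V = 6.75 × 7.104/10.40 = 4.61 V.

Unloaded: 4.80 V; loaded: 4.61 V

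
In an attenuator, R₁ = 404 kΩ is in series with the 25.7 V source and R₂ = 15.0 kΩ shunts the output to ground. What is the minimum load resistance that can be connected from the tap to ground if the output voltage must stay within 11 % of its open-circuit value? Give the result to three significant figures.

Output resistance R_th = R₁‖R₂ = (404 × 15.0)/419.0 = 14.46 kΩ.
The fractional drop is R_th/(R_th + R_L); requiring this ≤ 0.110 gives R_L ≥ R_th(1/0.110 − 1) = 14.46 × 8.091 = 117 kΩ.

R_L(min) ≈ 117 kΩ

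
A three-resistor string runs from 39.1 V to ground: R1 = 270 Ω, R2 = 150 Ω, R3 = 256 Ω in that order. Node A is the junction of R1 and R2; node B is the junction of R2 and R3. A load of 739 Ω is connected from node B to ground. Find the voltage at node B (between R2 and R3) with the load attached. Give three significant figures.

V ≈ 12.2 V

At node B, R3 is in parallel with the load: R3‖R_L = 190.1 Ω.
Below node A the resistance is R2 + (R3‖R_L) = 340.1 Ω, so V_A = 39.1 × 340.1/610.1 = 21.80 V.
Then V_B = V_A × (R3‖R_L)/(R2 + R3‖R_L) = 21.80 × 190.1/340.1 = 12.2 V.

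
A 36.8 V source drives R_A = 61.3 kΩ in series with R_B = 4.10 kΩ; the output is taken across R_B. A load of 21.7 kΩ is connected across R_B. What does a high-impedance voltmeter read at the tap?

The load sits in parallel with R_B: R_B‖R_L = (4.10 × 21.7) / (4.10 + 21.7) = 3.448 kΩ.
V_out = 36.8 × 3.448 / (61.3 + 3.448) = 36.8 × 3.448/64.75 = 1.96 V.

V_out ≈ 1.96 V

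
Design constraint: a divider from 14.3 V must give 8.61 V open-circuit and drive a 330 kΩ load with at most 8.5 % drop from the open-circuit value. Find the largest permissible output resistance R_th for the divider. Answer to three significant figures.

Loading drop = R_th/(R_th + R_L) ≤ 0.0850, so R_th ≤ R_L · ε/(1−ε) = 330 kΩ × 0.0850/0.9150 = 30.7 kΩ.
(Any R1, R2 with R2/(R1+R2) = 0.602 and R1‖R2 ≤ 30.7 kΩ will meet the spec.)

R_th ≤ 30.7 kΩ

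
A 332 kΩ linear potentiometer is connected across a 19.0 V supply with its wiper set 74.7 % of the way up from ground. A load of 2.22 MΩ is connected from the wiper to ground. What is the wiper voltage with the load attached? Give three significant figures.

The wiper splits the pot into (1−α)R = 84.00 kΩ above and αR = 248.0 kΩ below.
Lower section ‖ load = 223.1 kΩ.
V_wiper = 19.0 × 223.1/(84.00 + 223.1) = 13.8 V.

V ≈ 13.8 V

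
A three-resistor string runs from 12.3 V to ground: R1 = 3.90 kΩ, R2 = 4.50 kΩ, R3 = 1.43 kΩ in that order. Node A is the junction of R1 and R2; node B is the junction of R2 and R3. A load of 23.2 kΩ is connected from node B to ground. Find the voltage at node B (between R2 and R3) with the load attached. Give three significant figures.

At node B, R3 is in parallel with the load: R3‖R_L = 1.347 kΩ.
Below node A the resistance is R2 + (R3‖R_L) = 5.847 kΩ, so V_A = 12.3 × 5.847/9.747 = 7.378 V.
Then V_B = V_A × (R3‖R_L)/(R2 + R3‖R_L) = 7.378 × 1.347/5.847 = 1.70 V.

V ≈ 1.70 V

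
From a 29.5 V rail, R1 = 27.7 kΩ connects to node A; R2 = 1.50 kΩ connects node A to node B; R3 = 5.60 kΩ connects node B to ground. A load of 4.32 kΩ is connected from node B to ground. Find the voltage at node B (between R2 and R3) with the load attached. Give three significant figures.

V ≈ 2.27 V

At node B, R3 is in parallel with the load: R3‖R_L = 2.439 kΩ.
Below node A the resistance is R2 + (R3‖R_L) = 3.939 kΩ, so V_A = 29.5 × 3.939/31.64 = 3.672 V.
Then V_B = V_A × (R3‖R_L)/(R2 + R3‖R_L) = 3.672 × 2.439/3.939 = 2.27 V.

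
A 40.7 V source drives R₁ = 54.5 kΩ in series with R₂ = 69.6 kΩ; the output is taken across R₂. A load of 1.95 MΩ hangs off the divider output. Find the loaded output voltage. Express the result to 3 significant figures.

The load sits in parallel with R₂: R₂‖R_L = (69.6 × 1950) / (69.6 + 1950) = 67.20 kΩ.
V_out = 40.7 × 67.20 / (54.5 + 67.20) = 40.7 × 67.20/121.7 = 22.5 V.

V_out ≈ 22.5 V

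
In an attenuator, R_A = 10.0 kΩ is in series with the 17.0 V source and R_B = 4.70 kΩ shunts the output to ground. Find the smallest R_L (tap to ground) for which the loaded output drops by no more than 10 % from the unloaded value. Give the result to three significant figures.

Output resistance R_th = R_A‖R_B = (10.0 × 4.70)/14.70 = 3.197 kΩ.
The fractional drop is R_th/(R_th + R_L); requiring this ≤ 0.100 gives R_L ≥ R_th(1/0.100 − 1) = 3.197 × 9.000 = 28.8 kΩ.

R_L(min) ≈ 28.8 kΩ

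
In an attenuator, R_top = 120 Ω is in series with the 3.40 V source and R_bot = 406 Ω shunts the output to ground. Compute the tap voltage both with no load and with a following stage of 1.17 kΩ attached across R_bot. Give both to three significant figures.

Unloaded: 2.62 V; loaded: 2.43 V

Open-circuit: V = 3.40 × 406/(120 + 406) = 2.62 V.
With the load, R_bot becomes R_bot‖R_L = 301.4 Ω, so V = 3.40 × 301.4/421.4 = 2.43 V.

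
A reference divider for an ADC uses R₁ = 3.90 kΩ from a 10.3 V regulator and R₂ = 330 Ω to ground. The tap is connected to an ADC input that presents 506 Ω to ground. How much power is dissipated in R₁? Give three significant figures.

Total resistance from the source is R₁ + (R₂‖R_L) = 4100 Ω, so I = 10.3/4100 Ω = 2.512 mA.
P = I²·R₁ = (2.512 mA)² × 3.90 kΩ = 24.6 mW.

P ≈ 24.6 mW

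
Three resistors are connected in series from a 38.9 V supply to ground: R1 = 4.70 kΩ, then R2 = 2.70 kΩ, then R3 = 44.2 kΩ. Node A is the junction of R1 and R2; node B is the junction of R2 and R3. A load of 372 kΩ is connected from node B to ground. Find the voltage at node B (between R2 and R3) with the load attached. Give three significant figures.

V ≈ 32.8 V

At node B, R3 is in parallel with the load: R3‖R_L = 39.51 kΩ.
Below node A the resistance is R2 + (R3‖R_L) = 42.21 kΩ, so V_A = 38.9 × 42.21/46.91 = 35.00 V.
Then V_B = V_A × (R3‖R_L)/(R2 + R3‖R_L) = 35.00 × 39.51/42.21 = 32.8 V.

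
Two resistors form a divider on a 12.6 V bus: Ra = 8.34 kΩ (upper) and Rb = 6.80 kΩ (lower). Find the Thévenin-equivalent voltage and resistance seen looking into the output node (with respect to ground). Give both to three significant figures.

V_th = 5.66 V, R_th = 3.75 kΩ

V_th is the open-circuit tap voltage: 12.6 × 6.80/(8.34 + 6.80) = 5.66 V.
With the supply zeroed, Ra and Rb appear in parallel from the tap: R_th = Ra‖Rb = (8.34 × 6.80)/15.14 = 3.75 kΩ.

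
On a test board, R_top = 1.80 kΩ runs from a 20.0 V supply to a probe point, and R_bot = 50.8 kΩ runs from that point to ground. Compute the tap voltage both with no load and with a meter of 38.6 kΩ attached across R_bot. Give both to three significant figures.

Unloaded: 19.3 V; loaded: 18.5 V

Open-circuit: V = 20.0 × 50.8/(1.80 + 50.8) = 19.3 V.
With the load, R_bot becomes R_bot‖R_L = 21.93 kΩ, so V = 20.0 × 21.93/23.73 = 18.5 V.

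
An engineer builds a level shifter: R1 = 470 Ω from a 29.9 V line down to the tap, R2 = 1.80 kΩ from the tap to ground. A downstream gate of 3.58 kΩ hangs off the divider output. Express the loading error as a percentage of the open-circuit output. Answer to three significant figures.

Unloaded V = 29.9 × 1800/2270 = 23.709 V.
Loaded: R2‖R_L = 1198 Ω, giving V = 29.9 × 1198/1668 = 21.474 V.
Drop = (23.709 − 21.474) / 23.709 = 9.43 %.

9.43 %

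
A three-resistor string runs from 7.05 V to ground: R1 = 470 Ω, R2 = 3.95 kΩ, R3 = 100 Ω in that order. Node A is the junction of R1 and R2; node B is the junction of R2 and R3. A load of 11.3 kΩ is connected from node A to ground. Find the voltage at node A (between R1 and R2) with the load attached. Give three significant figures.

V ≈ 6.09 V

Below node A the series string R2+R3 = 4050 Ω sits in parallel with the 11300 Ω load: 2981 Ω.
V_A = 7.05 × 2981/(470 + 2981) = 6.09 V.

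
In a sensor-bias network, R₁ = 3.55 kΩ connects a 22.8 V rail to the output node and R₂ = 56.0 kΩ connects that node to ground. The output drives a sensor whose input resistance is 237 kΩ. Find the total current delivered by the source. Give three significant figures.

I ≈ 0.467 mA

R₂‖R_L = 45.30 kΩ, so the source sees R₁ + R₂‖R_L = 48.85 kΩ.
I = 22.8 V / 48.85 kΩ = 0.467 mA.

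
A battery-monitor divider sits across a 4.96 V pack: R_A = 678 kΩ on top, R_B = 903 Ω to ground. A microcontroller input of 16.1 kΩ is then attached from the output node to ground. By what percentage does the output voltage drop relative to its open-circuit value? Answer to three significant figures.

5.30 %

The divider's output (Thévenin) resistance is R_A‖R_B = 901.8 Ω.
Fractional drop under load = R_th/(R_th + R_L) = 901.8 / (901.8 + 16100) = 0.05304.
So the output falls by 5.30 %.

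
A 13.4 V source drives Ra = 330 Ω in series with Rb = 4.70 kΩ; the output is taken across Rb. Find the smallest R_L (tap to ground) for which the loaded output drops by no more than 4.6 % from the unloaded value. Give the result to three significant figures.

R_L(min) ≈ 6.39 kΩ

Output resistance R_th = Ra‖Rb = (330 × 4700)/5030 = 308.3 Ω.
The fractional drop is R_th/(R_th + R_L); requiring this ≤ 0.0460 gives R_L ≥ R_th(1/0.0460 − 1) = 308.3 × 20.74 = 6.39 kΩ.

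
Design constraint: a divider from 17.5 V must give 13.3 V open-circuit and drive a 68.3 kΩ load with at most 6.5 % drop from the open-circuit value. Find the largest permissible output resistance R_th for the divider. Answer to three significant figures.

R_th ≤ 4.75 kΩ

Loading drop = R_th/(R_th + R_L) ≤ 0.0650, so R_th ≤ R_L · ε/(1−ε) = 68.3 kΩ × 0.0650/0.9350 = 4.75 kΩ.
(Any R1, R2 with R2/(R1+R2) = 0.760 and R1‖R2 ≤ 4.75 kΩ will meet the spec.)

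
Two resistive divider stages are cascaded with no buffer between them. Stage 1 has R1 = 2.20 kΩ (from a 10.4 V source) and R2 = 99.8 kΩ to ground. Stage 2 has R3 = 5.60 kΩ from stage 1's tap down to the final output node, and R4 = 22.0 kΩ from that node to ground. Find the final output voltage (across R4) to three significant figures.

Stage 2 presents R3+R4 = 27.60 kΩ as a load on stage 1's tap.
Stage 1's lower leg becomes R2‖(R3+R4) = 21.62 kΩ, so V_mid = 10.4 × 21.62/23.82 = 9.439 V.
Stage 2 is itself unloaded: V_out = V_mid × R4/(R3+R4) = 9.439 × 22.0/27.60 = 7.52 V.

V_out ≈ 7.52 V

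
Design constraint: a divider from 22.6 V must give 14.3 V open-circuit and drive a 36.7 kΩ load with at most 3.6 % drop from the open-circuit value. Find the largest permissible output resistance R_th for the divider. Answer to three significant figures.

Loading drop = R_th/(R_th + R_L) ≤ 0.0360, so R_th ≤ R_L · ε/(1−ε) = 36.7 kΩ × 0.0360/0.9640 = 1.37 kΩ.

R_th ≤ 1.37 kΩ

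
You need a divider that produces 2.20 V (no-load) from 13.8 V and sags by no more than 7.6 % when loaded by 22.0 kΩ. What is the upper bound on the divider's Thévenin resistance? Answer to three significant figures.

R_th ≤ 1.81 kΩ

Loading drop = R_th/(R_th + R_L) ≤ 0.0760, so R_th ≤ R_L · ε/(1−ε) = 22.0 kΩ × 0.0760/0.9240 = 1.81 kΩ.
(Any R1, R2 with R2/(R1+R2) = 0.159 and R1‖R2 ≤ 1.81 kΩ will meet the spec.)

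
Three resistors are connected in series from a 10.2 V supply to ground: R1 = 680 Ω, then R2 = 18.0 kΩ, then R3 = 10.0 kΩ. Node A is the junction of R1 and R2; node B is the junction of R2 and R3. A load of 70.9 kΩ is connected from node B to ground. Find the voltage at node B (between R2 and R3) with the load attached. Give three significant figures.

V ≈ 3.26 V

At node B, R3 is in parallel with the load: R3‖R_L = 8764 Ω.
Below node A the resistance is R2 + (R3‖R_L) = 26760 Ω, so V_A = 10.2 × 26760/27440 = 9.947 V.
Then V_B = V_A × (R3‖R_L)/(R2 + R3‖R_L) = 9.947 × 8764/26760 = 3.26 V.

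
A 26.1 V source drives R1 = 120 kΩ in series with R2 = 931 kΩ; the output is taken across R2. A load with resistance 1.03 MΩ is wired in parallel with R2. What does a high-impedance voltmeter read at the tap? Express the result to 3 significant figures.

The load sits in parallel with R2: R2‖R_L = (931 × 1030) / (931 + 1030) = 489.0 kΩ.
V_out = 26.1 × 489.0 / (120 + 489.0) = 26.1 × 489.0/609.0 = 21.0 V.

V_out ≈ 21.0 V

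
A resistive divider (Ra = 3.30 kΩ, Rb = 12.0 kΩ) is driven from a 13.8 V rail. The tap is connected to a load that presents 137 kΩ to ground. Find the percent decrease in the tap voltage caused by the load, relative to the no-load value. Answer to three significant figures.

1.85 %

The divider's output (Thévenin) resistance is Ra‖Rb = 2.588 kΩ.
Fractional drop under load = R_th/(R_th + R_L) = 2.588 / (2.588 + 137) = 0.01854.
So the output falls by 1.85 %.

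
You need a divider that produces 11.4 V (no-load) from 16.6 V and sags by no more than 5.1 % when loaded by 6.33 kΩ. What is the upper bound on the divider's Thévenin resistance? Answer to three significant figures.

R_th ≤ 340 Ω

Loading drop = R_th/(R_th + R_L) ≤ 0.0510, so R_th ≤ R_L · ε/(1−ε) = 6.33 kΩ × 0.0510/0.9490 = 340 Ω.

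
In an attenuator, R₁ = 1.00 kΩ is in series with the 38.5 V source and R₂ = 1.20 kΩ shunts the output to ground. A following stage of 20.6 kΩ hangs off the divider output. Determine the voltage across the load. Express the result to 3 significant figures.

The load sits in parallel with R₂: R₂‖R_L = (1.20 × 20.6) / (1.20 + 20.6) = 1.134 kΩ.
V_out = 38.5 × 1.134 / (1.00 + 1.134) = 38.5 × 1.134/2.134 = 20.5 V.

V_out ≈ 20.5 V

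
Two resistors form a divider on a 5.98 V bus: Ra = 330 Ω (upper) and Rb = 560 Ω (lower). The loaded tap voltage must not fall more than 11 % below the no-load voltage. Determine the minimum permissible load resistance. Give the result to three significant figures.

Output resistance R_th = Ra‖Rb = (330 × 560)/890.0 = 207.6 Ω.
The fractional drop is R_th/(R_th + R_L); requiring this ≤ 0.110 gives R_L ≥ R_th(1/0.110 − 1) = 207.6 × 8.091 = 1.68 kΩ.

R_L(min) ≈ 1.68 kΩ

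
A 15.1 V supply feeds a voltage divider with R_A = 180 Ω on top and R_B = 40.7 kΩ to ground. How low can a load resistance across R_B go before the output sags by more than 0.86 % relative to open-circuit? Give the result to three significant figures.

Output resistance R_th = R_A‖R_B = (180 × 40700)/40880 = 179.2 Ω.
The fractional drop is R_th/(R_th + R_L); requiring this ≤ 0.00860 gives R_L ≥ R_th(1/0.00860 − 1) = 179.2 × 115.3 = 20.7 kΩ.

R_L(min) ≈ 20.7 kΩ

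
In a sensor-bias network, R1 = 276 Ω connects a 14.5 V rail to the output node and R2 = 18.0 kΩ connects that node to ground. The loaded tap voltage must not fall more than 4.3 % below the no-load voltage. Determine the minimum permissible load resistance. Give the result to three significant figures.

Output resistance R_th = R1‖R2 = (276 × 18000)/18280 = 271.8 Ω.
The fractional drop is R_th/(R_th + R_L); requiring this ≤ 0.0430 gives R_L ≥ R_th(1/0.0430 − 1) = 271.8 × 22.26 = 6.05 kΩ.

R_L(min) ≈ 6.05 kΩ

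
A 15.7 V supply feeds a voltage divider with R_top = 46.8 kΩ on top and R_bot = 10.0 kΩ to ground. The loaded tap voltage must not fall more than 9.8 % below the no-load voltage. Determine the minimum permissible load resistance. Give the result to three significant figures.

R_L(min) ≈ 75.8 kΩ

Output resistance R_th = R_top‖R_bot = (46.8 × 10.0)/56.80 = 8.239 kΩ.
The fractional drop is R_th/(R_th + R_L); requiring this ≤ 0.0980 gives R_L ≥ R_th(1/0.0980 − 1) = 8.239 × 9.204 = 75.8 kΩ.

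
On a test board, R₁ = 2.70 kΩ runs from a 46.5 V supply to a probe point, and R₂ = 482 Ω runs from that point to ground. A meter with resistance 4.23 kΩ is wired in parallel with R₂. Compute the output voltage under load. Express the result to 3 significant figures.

The load sits in parallel with R₂: R₂‖R_L = (482 × 4230) / (482 + 4230) = 432.7 Ω.
V_out = 46.5 × 432.7 / (2700 + 432.7) = 46.5 × 432.7/3133 = 6.42 V.
(Unloaded it would have been 7.04 V.)

V_out ≈ 6.42 V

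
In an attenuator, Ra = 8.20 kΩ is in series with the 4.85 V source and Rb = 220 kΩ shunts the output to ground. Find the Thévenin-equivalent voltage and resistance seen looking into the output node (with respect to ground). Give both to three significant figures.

V_th = 4.68 V, R_th = 7.91 kΩ

V_th is the open-circuit tap voltage: 4.85 × 220/(8.20 + 220) = 4.68 V.
With the supply zeroed, Ra and Rb appear in parallel from the tap: R_th = Ra‖Rb = (8.20 × 220)/228.2 = 7.91 kΩ.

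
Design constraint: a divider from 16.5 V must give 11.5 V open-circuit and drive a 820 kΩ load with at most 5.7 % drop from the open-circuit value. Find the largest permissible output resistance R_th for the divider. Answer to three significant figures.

R_th ≤ 49.6 kΩ

Loading drop = R_th/(R_th + R_L) ≤ 0.0570, so R_th ≤ R_L · ε/(1−ε) = 820 kΩ × 0.0570/0.9430 = 49.6 kΩ.
(Any R1, R2 with R2/(R1+R2) = 0.697 and R1‖R2 ≤ 49.6 kΩ will meet the spec.)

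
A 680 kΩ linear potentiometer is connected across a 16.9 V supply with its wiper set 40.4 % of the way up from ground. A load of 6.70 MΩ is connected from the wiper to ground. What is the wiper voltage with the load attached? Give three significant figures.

The wiper splits the pot into (1−α)R = 405.3 kΩ above and αR = 274.7 kΩ below.
Lower section ‖ load = 263.9 kΩ.
V_wiper = 16.9 × 263.9/(405.3 + 263.9) = 6.66 V.

V ≈ 6.66 V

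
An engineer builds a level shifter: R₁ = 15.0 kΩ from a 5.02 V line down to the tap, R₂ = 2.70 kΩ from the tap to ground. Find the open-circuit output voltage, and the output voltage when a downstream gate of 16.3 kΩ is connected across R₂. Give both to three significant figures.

Unloaded: 0.766 V; loaded: 0.671 V

Open-circuit: V = 5.02 × 2.70/(15.0 + 2.70) = 0.766 V.
With the load, R₂ becomes R₂‖R_L = 2.316 kΩ, so V = 5.02 × 2.316/17.32 = 0.671 V.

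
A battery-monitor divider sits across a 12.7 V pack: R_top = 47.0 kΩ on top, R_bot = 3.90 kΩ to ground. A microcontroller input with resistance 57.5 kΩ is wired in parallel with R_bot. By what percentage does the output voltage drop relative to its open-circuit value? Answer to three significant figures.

The divider's output (Thévenin) resistance is R_top‖R_bot = 3.601 kΩ.
Fractional drop under load = R_th/(R_th + R_L) = 3.601 / (3.601 + 57.5) = 0.05894.
So the output falls by 5.89 %.

5.89 %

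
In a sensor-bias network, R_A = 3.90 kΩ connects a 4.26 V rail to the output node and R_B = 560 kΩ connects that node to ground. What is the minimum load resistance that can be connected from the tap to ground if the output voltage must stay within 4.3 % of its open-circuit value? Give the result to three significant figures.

Output resistance R_th = R_A‖R_B = (3.90 × 560)/563.9 = 3.873 kΩ.
The fractional drop is R_th/(R_th + R_L); requiring this ≤ 0.0430 gives R_L ≥ R_th(1/0.0430 − 1) = 3.873 × 22.26 = 86.2 kΩ.

R_L(min) ≈ 86.2 kΩ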